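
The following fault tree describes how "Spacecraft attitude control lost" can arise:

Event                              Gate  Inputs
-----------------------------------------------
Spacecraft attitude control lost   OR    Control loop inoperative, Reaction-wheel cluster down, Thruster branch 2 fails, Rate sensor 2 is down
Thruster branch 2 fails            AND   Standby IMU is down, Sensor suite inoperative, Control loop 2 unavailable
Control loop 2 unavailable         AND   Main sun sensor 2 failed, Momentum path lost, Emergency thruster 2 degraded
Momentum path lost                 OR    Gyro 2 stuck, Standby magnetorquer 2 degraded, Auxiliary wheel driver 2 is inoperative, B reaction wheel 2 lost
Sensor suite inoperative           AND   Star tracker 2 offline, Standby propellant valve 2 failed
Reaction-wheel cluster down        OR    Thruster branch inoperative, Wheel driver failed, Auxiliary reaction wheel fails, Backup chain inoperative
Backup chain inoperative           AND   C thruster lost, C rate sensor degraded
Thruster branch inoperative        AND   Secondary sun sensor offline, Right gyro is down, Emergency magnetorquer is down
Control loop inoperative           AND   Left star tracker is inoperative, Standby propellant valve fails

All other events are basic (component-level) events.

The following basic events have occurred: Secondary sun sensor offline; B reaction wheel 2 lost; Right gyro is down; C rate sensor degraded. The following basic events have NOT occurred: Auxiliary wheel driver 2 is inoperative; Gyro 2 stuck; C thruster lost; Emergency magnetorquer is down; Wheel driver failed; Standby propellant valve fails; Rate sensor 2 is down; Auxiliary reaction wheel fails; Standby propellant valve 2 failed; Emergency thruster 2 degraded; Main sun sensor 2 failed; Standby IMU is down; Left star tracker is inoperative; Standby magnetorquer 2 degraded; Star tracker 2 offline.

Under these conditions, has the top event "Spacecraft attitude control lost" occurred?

Control loop inoperative [AND]: Left star tracker is inoperative=not, Standby propellant valve fails=not → not all inputs occur → does not occur.
Thruster branch inoperative [AND]: Secondary sun sensor offline=occurs, Right gyro is down=occurs, Emergency magnetorquer is down=not → not all inputs occur → does not occur.
Backup chain inoperative [AND]: C thruster lost=not, C rate sensor degraded=occurs → not all inputs occur → does not occur.
Reaction-wheel cluster down [OR]: Thruster branch inoperative=not, Wheel driver failed=not, Auxiliary reaction wheel fails=not, Backup chain inoperative=not → no input occurs → does not occur.
Sensor suite inoperative [AND]: Star tracker 2 offline=not, Standby propellant valve 2 failed=not → not all inputs occur → does not occur.
Momentum path lost [OR]: Gyro 2 stuck=not, Standby magnetorquer 2 degraded=not, Auxiliary wheel driver 2 is inoperative=not, B reaction wheel 2 lost=occurs → at least one input occurs → occurs.
Control loop 2 unavailable [AND]: Main sun sensor 2 failed=not, Momentum path lost=occurs, Emergency thruster 2 degraded=not → not all inputs occur → does not occur.
Thruster branch 2 fails [AND]: Standby IMU is down=not, Sensor suite inoperative=not, Control loop 2 unavailable=not → not all inputs occur → does not occur.
Spacecraft attitude control lost [OR]: Control loop inoperative=not, Reaction-wheel cluster down=not, Thruster branch 2 fails=not, Rate sensor 2 is down=not → no input occurs → does not occur.

No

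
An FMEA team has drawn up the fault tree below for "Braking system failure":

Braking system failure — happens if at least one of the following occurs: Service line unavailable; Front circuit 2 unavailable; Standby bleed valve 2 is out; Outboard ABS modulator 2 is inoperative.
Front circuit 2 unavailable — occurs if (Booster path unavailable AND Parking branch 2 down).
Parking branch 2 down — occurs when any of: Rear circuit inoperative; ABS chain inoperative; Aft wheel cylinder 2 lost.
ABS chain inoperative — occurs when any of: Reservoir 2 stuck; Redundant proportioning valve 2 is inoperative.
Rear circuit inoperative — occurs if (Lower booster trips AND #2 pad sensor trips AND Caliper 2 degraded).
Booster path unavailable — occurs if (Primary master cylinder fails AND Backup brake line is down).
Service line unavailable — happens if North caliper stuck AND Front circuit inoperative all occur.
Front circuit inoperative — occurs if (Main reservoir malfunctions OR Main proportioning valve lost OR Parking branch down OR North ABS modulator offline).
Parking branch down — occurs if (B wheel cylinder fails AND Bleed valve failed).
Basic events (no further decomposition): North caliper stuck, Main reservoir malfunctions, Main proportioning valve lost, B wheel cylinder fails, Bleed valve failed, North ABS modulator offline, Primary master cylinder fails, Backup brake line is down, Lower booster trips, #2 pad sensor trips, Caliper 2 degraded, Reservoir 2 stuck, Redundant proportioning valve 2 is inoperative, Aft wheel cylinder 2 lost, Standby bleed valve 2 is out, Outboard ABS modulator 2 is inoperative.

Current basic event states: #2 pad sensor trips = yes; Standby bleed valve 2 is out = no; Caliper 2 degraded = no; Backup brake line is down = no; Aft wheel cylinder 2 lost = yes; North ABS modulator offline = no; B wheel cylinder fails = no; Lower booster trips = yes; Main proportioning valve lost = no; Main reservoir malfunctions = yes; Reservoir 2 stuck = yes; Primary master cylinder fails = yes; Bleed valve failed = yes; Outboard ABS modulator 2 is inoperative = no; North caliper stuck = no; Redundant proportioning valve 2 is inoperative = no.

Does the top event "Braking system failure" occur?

Parking branch down [AND]: B wheel cylinder fails=not, Bleed valve failed=occurs → not all inputs occur → does not occur.
Front circuit inoperative [OR]: Main reservoir malfunctions=occurs, Main proportioning valve lost=not, Parking branch down=not, North ABS modulator offline=not → at least one input occurs → occurs.
Service line unavailable [AND]: North caliper stuck=not, Front circuit inoperative=occurs → not all inputs occur → does not occur.
Booster path unavailable [AND]: Primary master cylinder fails=occurs, Backup brake line is down=not → not all inputs occur → does not occur.
Rear circuit inoperative [AND]: Lower booster trips=occurs, #2 pad sensor trips=occurs, Caliper 2 degraded=not → not all inputs occur → does not occur.
ABS chain inoperative [OR]: Reservoir 2 stuck=occurs, Redundant proportioning valve 2 is inoperative=not → at least one input occurs → occurs.
Parking branch 2 down [OR]: Rear circuit inoperative=not, ABS chain inoperative=occurs, Aft wheel cylinder 2 lost=occurs → at least one input occurs → occurs.
Front circuit 2 unavailable [AND]: Booster path unavailable=not, Parking branch 2 down=occurs → not all inputs occur → does not occur.
Braking system failure [OR]: Service line unavailable=not, Front circuit 2 unavailable=not, Standby bleed valve 2 is out=not, Outboard ABS modulator 2 is inoperative=not → no input occurs → does not occur.

No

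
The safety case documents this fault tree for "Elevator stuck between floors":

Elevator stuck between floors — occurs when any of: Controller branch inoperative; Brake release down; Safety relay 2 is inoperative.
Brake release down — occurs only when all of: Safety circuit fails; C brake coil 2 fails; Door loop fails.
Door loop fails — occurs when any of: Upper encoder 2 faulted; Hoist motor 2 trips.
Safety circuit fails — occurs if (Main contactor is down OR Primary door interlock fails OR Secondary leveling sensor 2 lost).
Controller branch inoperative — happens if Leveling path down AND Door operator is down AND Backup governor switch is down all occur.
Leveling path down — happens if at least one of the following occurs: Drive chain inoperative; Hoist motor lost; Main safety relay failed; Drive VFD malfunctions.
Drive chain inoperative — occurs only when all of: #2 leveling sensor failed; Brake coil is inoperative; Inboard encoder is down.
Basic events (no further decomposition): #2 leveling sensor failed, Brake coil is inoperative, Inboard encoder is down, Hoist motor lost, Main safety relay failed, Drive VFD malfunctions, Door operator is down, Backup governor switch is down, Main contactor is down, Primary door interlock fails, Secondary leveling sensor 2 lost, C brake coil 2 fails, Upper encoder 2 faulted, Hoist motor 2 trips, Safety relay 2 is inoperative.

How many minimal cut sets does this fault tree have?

Drive chain inoperative [AND]: one cut set from each child combined → 1 × 1 × 1 = 1 cut set(s).
Leveling path down [OR]: union of children's cut sets → 4 cut set(s).
Controller branch inoperative [AND]: one cut set from each child combined → 4 × 1 × 1 = 4 cut set(s).
Safety circuit fails [OR]: union of children's cut sets → 3 cut set(s).
Door loop fails [OR]: union of children's cut sets → 2 cut set(s).
Brake release down [AND]: one cut set from each child combined → 3 × 1 × 2 = 6 cut set(s).
Elevator stuck between floors [OR]: union of children's cut sets → 11 cut set(s).

11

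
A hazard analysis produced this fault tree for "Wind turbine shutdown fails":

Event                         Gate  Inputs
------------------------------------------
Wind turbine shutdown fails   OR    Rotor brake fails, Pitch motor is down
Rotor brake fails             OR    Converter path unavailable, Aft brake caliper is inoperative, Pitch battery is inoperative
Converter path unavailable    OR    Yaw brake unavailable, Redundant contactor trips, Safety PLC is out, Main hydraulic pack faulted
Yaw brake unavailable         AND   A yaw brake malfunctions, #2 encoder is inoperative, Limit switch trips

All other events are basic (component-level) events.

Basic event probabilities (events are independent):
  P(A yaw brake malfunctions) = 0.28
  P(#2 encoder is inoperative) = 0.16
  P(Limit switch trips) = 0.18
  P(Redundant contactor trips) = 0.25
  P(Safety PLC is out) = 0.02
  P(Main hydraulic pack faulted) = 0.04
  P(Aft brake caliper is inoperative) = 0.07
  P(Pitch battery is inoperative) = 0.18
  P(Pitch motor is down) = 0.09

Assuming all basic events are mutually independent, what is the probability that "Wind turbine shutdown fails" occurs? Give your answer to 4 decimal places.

0.5143

P(Yaw brake unavailable) [AND] = 0.28 × 0.16 × 0.18 = 0.008064
P(Converter path unavailable) [OR] = 1 − (1−0.008064) × (1−0.25) × (1−0.02) × (1−0.04) = 0.300090
P(Rotor brake fails) [OR] = 1 − (1−0.300090) × (1−0.07) × (1−0.18) = 0.466249
P(Wind turbine shutdown fails) [OR] = 1 − (1−0.466249) × (1−0.09) = 0.514287
Rounded to 4 decimal places: P(Wind turbine shutdown fails) ≈ 0.5143.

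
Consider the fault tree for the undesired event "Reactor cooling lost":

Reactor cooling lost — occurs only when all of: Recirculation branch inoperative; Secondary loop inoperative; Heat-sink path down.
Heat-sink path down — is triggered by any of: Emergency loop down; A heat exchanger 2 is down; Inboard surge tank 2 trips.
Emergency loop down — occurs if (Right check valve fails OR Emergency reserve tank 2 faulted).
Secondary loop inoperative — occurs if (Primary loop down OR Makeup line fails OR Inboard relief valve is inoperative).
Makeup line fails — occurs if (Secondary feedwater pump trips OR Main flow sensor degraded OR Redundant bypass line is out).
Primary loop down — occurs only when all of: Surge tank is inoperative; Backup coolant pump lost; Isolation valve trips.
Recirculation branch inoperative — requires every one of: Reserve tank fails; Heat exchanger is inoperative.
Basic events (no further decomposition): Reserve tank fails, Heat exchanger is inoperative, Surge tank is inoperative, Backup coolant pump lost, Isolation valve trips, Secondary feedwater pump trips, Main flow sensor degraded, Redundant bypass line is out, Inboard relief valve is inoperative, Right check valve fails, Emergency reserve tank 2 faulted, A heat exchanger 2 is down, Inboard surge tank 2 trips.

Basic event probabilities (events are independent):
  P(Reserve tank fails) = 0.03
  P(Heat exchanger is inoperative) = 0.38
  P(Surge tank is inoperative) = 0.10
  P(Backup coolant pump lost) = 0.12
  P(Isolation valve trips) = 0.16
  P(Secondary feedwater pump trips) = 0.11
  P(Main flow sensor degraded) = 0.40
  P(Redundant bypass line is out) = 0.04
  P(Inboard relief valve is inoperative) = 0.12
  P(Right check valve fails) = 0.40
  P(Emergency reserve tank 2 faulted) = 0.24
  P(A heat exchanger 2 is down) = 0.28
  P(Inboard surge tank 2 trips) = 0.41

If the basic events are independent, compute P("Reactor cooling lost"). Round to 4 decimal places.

P(Recirculation branch inoperative) [AND] = 0.03 × 0.38 = 0.011400
P(Primary loop down) [AND] = 0.10 × 0.12 × 0.16 = 0.001920
P(Makeup line fails) [OR] = 1 − (1−0.11) × (1−0.40) × (1−0.04) = 0.487360
P(Secondary loop inoperative) [OR] = 1 − (1−0.001920) × (1−0.487360) × (1−0.12) = 0.549743
P(Emergency loop down) [OR] = 1 − (1−0.40) × (1−0.24) = 0.544000
P(Heat-sink path down) [OR] = 1 − (1−0.544000) × (1−0.28) × (1−0.41) = 0.806291
P(Reactor cooling lost) [AND] = 0.011400 × 0.549743 × 0.806291 = 0.005053
Rounded to 4 decimal places: P(Reactor cooling lost) ≈ 0.0051.

0.0051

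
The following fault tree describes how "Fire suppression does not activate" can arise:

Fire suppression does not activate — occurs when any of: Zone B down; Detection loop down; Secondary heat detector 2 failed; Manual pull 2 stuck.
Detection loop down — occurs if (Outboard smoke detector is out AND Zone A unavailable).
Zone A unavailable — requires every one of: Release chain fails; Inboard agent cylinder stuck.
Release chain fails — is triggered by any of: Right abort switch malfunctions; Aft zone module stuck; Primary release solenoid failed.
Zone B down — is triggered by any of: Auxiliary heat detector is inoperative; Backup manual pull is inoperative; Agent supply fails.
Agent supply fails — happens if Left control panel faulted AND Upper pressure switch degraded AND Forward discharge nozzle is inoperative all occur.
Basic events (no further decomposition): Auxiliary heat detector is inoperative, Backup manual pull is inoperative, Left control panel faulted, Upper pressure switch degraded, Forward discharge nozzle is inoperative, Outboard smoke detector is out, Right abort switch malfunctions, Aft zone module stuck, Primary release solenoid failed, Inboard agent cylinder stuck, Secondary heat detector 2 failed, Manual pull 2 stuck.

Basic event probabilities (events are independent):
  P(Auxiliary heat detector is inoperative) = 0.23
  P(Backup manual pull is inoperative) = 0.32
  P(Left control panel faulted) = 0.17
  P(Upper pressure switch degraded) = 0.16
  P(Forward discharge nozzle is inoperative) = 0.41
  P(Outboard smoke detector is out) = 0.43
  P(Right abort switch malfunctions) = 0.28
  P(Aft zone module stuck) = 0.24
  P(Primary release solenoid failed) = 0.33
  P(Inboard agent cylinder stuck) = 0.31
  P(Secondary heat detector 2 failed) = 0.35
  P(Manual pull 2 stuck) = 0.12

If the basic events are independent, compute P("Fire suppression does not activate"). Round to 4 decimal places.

0.7288

P(Agent supply fails) [AND] = 0.17 × 0.16 × 0.41 = 0.011152
P(Zone B down) [OR] = 1 − (1−0.23) × (1−0.32) × (1−0.011152) = 0.482239
P(Release chain fails) [OR] = 1 − (1−0.28) × (1−0.24) × (1−0.33) = 0.633376
P(Zone A unavailable) [AND] = 0.633376 × 0.31 = 0.196347
P(Detection loop down) [AND] = 0.43 × 0.196347 = 0.084429
P(Fire suppression does not activate) [OR] = 1 − (1−0.482239) × (1−0.084429) × (1−0.35) × (1−0.12) = 0.728845
Rounded to 4 decimal places: P(Fire suppression does not activate) ≈ 0.7288.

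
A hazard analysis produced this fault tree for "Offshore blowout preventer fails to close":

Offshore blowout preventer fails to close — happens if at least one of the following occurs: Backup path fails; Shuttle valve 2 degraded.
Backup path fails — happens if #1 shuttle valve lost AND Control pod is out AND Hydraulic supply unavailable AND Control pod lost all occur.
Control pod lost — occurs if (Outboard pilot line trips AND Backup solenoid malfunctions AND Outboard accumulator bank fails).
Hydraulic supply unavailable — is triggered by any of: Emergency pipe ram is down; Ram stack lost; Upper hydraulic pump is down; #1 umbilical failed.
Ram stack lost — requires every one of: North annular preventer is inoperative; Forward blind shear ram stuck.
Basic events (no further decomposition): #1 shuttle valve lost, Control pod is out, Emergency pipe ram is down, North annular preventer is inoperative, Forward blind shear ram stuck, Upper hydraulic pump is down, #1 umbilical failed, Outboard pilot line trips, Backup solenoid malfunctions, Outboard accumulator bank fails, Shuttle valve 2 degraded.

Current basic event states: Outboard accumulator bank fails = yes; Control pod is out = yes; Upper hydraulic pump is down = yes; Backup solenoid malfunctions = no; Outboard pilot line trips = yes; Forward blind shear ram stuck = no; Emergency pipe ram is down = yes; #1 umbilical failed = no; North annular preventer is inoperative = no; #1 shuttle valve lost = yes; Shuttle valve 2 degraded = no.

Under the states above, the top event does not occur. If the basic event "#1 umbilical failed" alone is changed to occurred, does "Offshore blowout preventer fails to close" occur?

No

Counterfactual: set "#1 umbilical failed" to occurred.
Ram stack lost [AND]: North annular preventer is inoperative=not, Forward blind shear ram stuck=not → not all inputs occur → does not occur.
Hydraulic supply unavailable [OR]: Emergency pipe ram is down=occurs, Ram stack lost=not, Upper hydraulic pump is down=occurs, #1 umbilical failed=occurs → at least one input occurs → occurs.
Control pod lost [AND]: Outboard pilot line trips=occurs, Backup solenoid malfunctions=not, Outboard accumulator bank fails=occurs → not all inputs occur → does not occur.
Backup path fails [AND]: #1 shuttle valve lost=occurs, Control pod is out=occurs, Hydraulic supply unavailable=occurs, Control pod lost=not → not all inputs occur → does not occur.
Offshore blowout preventer fails to close [OR]: Backup path fails=not, Shuttle valve 2 degraded=not → no input occurs → does not occur.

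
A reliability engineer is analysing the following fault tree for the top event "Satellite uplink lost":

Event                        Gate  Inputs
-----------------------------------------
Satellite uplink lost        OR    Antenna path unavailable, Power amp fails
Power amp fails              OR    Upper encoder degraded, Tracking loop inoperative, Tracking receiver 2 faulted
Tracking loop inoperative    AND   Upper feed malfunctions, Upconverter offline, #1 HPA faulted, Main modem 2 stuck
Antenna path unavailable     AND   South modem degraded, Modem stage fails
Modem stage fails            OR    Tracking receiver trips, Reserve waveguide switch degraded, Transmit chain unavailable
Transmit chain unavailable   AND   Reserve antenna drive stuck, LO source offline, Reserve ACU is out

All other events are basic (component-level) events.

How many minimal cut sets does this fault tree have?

6

Transmit chain unavailable [AND]: one cut set from each child combined → 1 × 1 × 1 = 1 cut set(s).
Modem stage fails [OR]: union of children's cut sets → 3 cut set(s).
Antenna path unavailable [AND]: one cut set from each child combined → 1 × 3 = 3 cut set(s).
Tracking loop inoperative [AND]: one cut set from each child combined → 1 × 1 × 1 × 1 = 1 cut set(s).
Power amp fails [OR]: union of children's cut sets → 3 cut set(s).
Satellite uplink lost [OR]: union of children's cut sets → 6 cut set(s).
Minimal cut sets: {South modem degraded, Tracking receiver trips}; {Reserve waveguide switch degraded, South modem degraded}; {LO source offline, Reserve ACU is out, Reserve antenna drive stuck, South modem degraded}; {Upper encoder degraded}; {#1 HPA faulted, Main modem 2 stuck, Upconverter offline, Upper feed malfunctions}; {Tracking receiver 2 faulted}.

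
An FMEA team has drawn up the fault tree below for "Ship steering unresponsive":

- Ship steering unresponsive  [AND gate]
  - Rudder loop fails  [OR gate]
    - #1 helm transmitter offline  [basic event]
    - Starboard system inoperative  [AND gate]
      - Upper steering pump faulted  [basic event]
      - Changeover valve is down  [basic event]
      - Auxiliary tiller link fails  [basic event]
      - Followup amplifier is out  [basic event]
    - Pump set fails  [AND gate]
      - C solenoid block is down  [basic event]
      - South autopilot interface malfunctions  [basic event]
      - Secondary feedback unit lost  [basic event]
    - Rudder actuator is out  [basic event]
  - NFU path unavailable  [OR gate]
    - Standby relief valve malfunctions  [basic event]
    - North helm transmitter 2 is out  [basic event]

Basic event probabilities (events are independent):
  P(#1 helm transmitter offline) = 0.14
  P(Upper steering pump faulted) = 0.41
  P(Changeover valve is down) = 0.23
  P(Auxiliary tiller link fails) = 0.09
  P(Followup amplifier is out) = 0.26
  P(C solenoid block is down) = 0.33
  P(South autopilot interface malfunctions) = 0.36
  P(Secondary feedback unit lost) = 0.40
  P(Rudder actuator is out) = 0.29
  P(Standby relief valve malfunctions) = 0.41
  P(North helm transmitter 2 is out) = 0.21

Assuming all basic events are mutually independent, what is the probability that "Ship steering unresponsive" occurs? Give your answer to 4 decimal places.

P(Starboard system inoperative) [AND] = 0.41 × 0.23 × 0.09 × 0.26 = 0.002207
P(Pump set fails) [AND] = 0.33 × 0.36 × 0.40 = 0.047520
P(Rudder loop fails) [OR] = 1 − (1−0.14) × (1−0.002207) × (1−0.047520) × (1−0.29) = 0.419699
P(NFU path unavailable) [OR] = 1 − (1−0.41) × (1−0.21) = 0.533900
P(Ship steering unresponsive) [AND] = 0.419699 × 0.533900 = 0.224077
Rounded to 4 decimal places: P(Ship steering unresponsive) ≈ 0.2241.

0.2241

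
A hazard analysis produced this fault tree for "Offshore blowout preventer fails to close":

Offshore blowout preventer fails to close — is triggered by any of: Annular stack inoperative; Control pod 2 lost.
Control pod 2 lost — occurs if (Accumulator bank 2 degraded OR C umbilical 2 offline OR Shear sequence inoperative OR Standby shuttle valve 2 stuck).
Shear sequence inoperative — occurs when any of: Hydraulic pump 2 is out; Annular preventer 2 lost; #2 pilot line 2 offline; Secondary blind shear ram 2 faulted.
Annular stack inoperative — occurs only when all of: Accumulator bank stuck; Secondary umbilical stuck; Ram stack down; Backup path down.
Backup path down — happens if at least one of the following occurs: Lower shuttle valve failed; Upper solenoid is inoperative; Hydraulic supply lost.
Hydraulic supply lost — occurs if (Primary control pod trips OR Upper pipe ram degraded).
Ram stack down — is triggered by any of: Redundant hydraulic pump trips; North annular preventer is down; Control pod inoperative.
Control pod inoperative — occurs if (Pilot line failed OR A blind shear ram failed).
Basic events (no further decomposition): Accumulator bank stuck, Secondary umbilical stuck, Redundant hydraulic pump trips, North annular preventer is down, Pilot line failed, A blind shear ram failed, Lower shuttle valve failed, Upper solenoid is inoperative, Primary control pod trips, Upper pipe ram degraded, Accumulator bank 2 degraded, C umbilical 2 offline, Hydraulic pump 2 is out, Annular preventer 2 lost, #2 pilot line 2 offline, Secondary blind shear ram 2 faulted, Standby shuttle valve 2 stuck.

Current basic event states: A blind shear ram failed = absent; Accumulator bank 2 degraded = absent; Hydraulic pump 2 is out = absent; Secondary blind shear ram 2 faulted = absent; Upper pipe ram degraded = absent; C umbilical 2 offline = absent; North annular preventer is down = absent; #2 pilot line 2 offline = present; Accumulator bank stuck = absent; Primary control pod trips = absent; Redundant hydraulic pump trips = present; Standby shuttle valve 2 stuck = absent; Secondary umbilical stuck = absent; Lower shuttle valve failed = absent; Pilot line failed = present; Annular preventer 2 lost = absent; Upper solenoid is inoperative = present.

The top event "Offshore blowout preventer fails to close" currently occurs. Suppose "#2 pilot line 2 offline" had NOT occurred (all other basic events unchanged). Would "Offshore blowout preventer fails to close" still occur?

Counterfactual: set "#2 pilot line 2 offline" to not occurred.
Control pod inoperative [OR]: Pilot line failed=occurs, A blind shear ram failed=not → at least one input occurs → occurs.
Ram stack down [OR]: Redundant hydraulic pump trips=occurs, North annular preventer is down=not, Control pod inoperative=occurs → at least one input occurs → occurs.
Hydraulic supply lost [OR]: Primary control pod trips=not, Upper pipe ram degraded=not → no input occurs → does not occur.
Backup path down [OR]: Lower shuttle valve failed=not, Upper solenoid is inoperative=occurs, Hydraulic supply lost=not → at least one input occurs → occurs.
Annular stack inoperative [AND]: Accumulator bank stuck=not, Secondary umbilical stuck=not, Ram stack down=occurs, Backup path down=occurs → not all inputs occur → does not occur.
Shear sequence inoperative [OR]: Hydraulic pump 2 is out=not, Annular preventer 2 lost=not, #2 pilot line 2 offline=not, Secondary blind shear ram 2 faulted=not → no input occurs → does not occur.
Control pod 2 lost [OR]: Accumulator bank 2 degraded=not, C umbilical 2 offline=not, Shear sequence inoperative=not, Standby shuttle valve 2 stuck=not → no input occurs → does not occur.
Offshore blowout preventer fails to close [OR]: Annular stack inoperative=not, Control pod 2 lost=not → no input occurs → does not occur.

No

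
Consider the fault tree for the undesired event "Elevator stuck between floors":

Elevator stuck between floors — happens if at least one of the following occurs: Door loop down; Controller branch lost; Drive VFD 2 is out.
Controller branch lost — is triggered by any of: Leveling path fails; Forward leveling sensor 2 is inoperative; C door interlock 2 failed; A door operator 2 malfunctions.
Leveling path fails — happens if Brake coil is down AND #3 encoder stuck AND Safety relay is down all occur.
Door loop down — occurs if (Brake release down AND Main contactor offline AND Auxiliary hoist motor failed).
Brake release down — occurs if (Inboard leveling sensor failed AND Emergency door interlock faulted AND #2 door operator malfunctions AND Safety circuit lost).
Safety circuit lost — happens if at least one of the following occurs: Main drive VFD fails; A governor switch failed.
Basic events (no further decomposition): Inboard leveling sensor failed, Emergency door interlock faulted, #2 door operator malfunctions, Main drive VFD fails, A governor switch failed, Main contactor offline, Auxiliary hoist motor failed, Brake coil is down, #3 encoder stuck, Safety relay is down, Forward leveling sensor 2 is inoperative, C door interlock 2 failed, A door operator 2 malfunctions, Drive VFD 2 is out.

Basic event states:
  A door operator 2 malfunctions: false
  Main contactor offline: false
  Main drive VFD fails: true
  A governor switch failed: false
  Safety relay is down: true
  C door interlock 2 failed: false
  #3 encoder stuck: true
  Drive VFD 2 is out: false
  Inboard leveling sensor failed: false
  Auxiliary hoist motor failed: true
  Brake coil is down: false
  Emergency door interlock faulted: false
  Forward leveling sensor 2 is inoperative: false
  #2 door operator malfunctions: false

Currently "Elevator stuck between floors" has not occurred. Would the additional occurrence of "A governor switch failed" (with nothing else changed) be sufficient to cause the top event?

No

Counterfactual: set "A governor switch failed" to occurred.
Safety circuit lost [OR]: Main drive VFD fails=occurs, A governor switch failed=occurs → at least one input occurs → occurs.
Brake release down [AND]: Inboard leveling sensor failed=not, Emergency door interlock faulted=not, #2 door operator malfunctions=not, Safety circuit lost=occurs → not all inputs occur → does not occur.
Door loop down [AND]: Brake release down=not, Main contactor offline=not, Auxiliary hoist motor failed=occurs → not all inputs occur → does not occur.
Leveling path fails [AND]: Brake coil is down=not, #3 encoder stuck=occurs, Safety relay is down=occurs → not all inputs occur → does not occur.
Controller branch lost [OR]: Leveling path fails=not, Forward leveling sensor 2 is inoperative=not, C door interlock 2 failed=not, A door operator 2 malfunctions=not → no input occurs → does not occur.
Elevator stuck between floors [OR]: Door loop down=not, Controller branch lost=not, Drive VFD 2 is out=not → no input occurs → does not occur.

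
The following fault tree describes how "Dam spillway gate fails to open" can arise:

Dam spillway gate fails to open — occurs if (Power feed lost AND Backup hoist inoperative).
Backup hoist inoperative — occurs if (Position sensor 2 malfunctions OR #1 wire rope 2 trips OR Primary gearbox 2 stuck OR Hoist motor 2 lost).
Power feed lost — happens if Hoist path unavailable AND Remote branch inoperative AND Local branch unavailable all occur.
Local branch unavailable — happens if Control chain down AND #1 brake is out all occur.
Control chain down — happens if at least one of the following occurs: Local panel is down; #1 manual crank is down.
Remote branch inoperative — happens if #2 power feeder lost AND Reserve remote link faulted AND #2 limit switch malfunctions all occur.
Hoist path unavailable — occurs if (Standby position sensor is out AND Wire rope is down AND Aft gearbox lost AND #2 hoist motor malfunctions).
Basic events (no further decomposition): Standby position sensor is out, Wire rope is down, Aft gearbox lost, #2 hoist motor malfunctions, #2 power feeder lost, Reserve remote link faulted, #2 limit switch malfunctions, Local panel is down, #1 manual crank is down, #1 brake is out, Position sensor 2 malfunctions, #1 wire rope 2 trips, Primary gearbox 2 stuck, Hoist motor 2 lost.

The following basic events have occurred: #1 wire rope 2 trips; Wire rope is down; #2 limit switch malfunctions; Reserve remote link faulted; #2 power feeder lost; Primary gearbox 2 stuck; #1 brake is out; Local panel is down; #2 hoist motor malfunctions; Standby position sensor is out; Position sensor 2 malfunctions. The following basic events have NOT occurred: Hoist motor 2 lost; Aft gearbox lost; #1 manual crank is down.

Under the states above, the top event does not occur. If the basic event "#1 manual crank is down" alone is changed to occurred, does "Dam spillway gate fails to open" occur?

Counterfactual: set "#1 manual crank is down" to occurred.
Hoist path unavailable [AND]: Standby position sensor is out=occurs, Wire rope is down=occurs, Aft gearbox lost=not, #2 hoist motor malfunctions=occurs → not all inputs occur → does not occur.
Remote branch inoperative [AND]: #2 power feeder lost=occurs, Reserve remote link faulted=occurs, #2 limit switch malfunctions=occurs → all inputs occur → occurs.
Control chain down [OR]: Local panel is down=occurs, #1 manual crank is down=occurs → at least one input occurs → occurs.
Local branch unavailable [AND]: Control chain down=occurs, #1 brake is out=occurs → all inputs occur → occurs.
Power feed lost [AND]: Hoist path unavailable=not, Remote branch inoperative=occurs, Local branch unavailable=occurs → not all inputs occur → does not occur.
Backup hoist inoperative [OR]: Position sensor 2 malfunctions=occurs, #1 wire rope 2 trips=occurs, Primary gearbox 2 stuck=occurs, Hoist motor 2 lost=not → at least one input occurs → occurs.
Dam spillway gate fails to open [AND]: Power feed lost=not, Backup hoist inoperative=occurs → not all inputs occur → does not occur.

No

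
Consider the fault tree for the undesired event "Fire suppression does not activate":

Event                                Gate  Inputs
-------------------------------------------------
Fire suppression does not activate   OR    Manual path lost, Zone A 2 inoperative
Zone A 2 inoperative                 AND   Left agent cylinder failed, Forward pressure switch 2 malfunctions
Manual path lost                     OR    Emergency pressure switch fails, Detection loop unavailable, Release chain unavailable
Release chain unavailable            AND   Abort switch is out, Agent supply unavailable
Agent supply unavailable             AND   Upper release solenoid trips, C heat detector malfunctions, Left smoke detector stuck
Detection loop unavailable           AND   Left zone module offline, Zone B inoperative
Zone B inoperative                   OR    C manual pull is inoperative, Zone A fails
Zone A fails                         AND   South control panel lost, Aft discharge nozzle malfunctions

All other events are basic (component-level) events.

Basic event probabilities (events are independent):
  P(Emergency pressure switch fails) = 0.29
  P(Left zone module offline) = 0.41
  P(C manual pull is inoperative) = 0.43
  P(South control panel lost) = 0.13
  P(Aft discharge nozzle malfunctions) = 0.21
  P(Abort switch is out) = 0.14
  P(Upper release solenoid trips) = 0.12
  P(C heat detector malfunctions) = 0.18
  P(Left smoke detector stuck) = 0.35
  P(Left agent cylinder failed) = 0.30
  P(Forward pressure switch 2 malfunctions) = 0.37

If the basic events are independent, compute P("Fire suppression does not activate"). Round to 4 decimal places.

0.4847

P(Zone A fails) [AND] = 0.13 × 0.21 = 0.027300
P(Zone B inoperative) [OR] = 1 − (1−0.43) × (1−0.027300) = 0.445561
P(Detection loop unavailable) [AND] = 0.41 × 0.445561 = 0.182680
P(Agent supply unavailable) [AND] = 0.12 × 0.18 × 0.35 = 0.007560
P(Release chain unavailable) [AND] = 0.14 × 0.007560 = 0.001058
P(Manual path lost) [OR] = 1 − (1−0.29) × (1−0.182680) × (1−0.001058) = 0.420317
P(Zone A 2 inoperative) [AND] = 0.30 × 0.37 = 0.111000
P(Fire suppression does not activate) [OR] = 1 − (1−0.420317) × (1−0.111000) = 0.484662
Rounded to 4 decimal places: P(Fire suppression does not activate) ≈ 0.4847.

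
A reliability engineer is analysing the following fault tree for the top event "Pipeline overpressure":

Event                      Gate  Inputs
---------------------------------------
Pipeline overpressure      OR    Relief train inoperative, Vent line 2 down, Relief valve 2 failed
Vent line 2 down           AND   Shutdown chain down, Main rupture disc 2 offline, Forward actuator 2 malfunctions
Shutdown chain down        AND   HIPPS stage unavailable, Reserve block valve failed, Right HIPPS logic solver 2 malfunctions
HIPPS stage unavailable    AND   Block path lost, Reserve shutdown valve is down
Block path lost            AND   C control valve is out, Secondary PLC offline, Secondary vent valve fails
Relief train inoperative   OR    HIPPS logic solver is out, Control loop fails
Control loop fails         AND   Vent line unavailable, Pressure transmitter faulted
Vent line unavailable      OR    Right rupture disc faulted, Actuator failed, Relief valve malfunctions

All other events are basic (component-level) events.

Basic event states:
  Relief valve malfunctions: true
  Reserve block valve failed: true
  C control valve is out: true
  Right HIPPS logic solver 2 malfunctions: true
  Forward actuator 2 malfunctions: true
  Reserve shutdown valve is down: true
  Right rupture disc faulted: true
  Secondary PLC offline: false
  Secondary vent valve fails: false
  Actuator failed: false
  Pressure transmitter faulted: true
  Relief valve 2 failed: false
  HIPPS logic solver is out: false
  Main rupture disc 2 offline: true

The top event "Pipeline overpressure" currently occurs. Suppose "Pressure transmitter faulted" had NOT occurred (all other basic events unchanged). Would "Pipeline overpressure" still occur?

Counterfactual: set "Pressure transmitter faulted" to not occurred.
Vent line unavailable [OR]: Right rupture disc faulted=occurs, Actuator failed=not, Relief valve malfunctions=occurs → at least one input occurs → occurs.
Control loop fails [AND]: Vent line unavailable=occurs, Pressure transmitter faulted=not → not all inputs occur → does not occur.
Relief train inoperative [OR]: HIPPS logic solver is out=not, Control loop fails=not → no input occurs → does not occur.
Block path lost [AND]: C control valve is out=occurs, Secondary PLC offline=not, Secondary vent valve fails=not → not all inputs occur → does not occur.
HIPPS stage unavailable [AND]: Block path lost=not, Reserve shutdown valve is down=occurs → not all inputs occur → does not occur.
Shutdown chain down [AND]: HIPPS stage unavailable=not, Reserve block valve failed=occurs, Right HIPPS logic solver 2 malfunctions=occurs → not all inputs occur → does not occur.
Vent line 2 down [AND]: Shutdown chain down=not, Main rupture disc 2 offline=occurs, Forward actuator 2 malfunctions=occurs → not all inputs occur → does not occur.
Pipeline overpressure [OR]: Relief train inoperative=not, Vent line 2 down=not, Relief valve 2 failed=not → no input occurs → does not occur.

No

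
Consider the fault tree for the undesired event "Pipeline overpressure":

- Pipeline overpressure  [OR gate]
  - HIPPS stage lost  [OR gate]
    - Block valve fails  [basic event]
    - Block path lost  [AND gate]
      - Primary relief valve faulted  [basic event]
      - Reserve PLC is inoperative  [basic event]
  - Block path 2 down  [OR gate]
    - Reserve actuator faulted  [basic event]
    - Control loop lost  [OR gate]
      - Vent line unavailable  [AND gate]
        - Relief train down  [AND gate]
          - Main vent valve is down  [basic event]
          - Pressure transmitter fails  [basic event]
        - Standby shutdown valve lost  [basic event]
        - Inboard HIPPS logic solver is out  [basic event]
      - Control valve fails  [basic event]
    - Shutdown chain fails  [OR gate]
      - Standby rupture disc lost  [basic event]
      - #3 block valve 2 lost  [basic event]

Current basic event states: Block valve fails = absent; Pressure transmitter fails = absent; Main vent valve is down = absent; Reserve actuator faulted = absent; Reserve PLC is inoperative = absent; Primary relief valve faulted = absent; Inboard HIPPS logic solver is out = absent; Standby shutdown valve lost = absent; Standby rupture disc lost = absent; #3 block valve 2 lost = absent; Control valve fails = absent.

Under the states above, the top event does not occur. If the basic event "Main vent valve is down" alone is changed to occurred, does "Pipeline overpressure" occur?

No

Counterfactual: set "Main vent valve is down" to occurred.
Block path lost [AND]: Primary relief valve faulted=not, Reserve PLC is inoperative=not → not all inputs occur → does not occur.
HIPPS stage lost [OR]: Block valve fails=not, Block path lost=not → no input occurs → does not occur.
Relief train down [AND]: Main vent valve is down=occurs, Pressure transmitter fails=not → not all inputs occur → does not occur.
Vent line unavailable [AND]: Relief train down=not, Standby shutdown valve lost=not, Inboard HIPPS logic solver is out=not → not all inputs occur → does not occur.
Control loop lost [OR]: Vent line unavailable=not, Control valve fails=not → no input occurs → does not occur.
Shutdown chain fails [OR]: Standby rupture disc lost=not, #3 block valve 2 lost=not → no input occurs → does not occur.
Block path 2 down [OR]: Reserve actuator faulted=not, Control loop lost=not, Shutdown chain fails=not → no input occurs → does not occur.
Pipeline overpressure [OR]: HIPPS stage lost=not, Block path 2 down=not → no input occurs → does not occur.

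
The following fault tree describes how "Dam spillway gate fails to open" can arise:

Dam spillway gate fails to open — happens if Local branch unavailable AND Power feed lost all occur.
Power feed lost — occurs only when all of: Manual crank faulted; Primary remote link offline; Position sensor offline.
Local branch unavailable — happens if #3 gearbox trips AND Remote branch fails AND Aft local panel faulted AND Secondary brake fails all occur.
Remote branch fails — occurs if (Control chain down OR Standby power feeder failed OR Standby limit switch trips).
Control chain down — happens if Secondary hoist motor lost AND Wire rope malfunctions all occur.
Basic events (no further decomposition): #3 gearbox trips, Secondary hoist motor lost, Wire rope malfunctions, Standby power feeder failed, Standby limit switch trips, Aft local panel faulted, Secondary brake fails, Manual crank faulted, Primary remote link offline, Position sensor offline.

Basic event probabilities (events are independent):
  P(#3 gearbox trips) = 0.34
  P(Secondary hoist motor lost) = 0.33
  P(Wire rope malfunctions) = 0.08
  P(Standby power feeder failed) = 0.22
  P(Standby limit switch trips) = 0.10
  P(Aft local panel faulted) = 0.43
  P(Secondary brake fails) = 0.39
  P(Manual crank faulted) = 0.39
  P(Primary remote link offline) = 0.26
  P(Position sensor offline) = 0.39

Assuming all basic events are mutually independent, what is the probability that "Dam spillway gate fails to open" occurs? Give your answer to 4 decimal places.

P(Control chain down) [AND] = 0.33 × 0.08 = 0.026400
P(Remote branch fails) [OR] = 1 − (1−0.026400) × (1−0.22) × (1−0.10) = 0.316533
P(Local branch unavailable) [AND] = 0.34 × 0.316533 × 0.43 × 0.39 = 0.018048
P(Power feed lost) [AND] = 0.39 × 0.26 × 0.39 = 0.039546
P(Dam spillway gate fails to open) [AND] = 0.018048 × 0.039546 = 0.000714
Rounded to 4 decimal places: P(Dam spillway gate fails to open) ≈ 0.0007.

0.0007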